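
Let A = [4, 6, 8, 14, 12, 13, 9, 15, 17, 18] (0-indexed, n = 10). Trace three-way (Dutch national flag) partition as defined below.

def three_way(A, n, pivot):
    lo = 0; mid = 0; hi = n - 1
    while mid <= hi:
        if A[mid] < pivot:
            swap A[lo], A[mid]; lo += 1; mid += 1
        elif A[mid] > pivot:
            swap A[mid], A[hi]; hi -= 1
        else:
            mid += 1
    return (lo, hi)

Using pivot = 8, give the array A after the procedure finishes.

[4, 6, 8, 12, 13, 9, 15, 17, 18, 14]

lo=0 mid=0 hi=9
4<8: swap(0,0), lo=1 mid=1 ⇒ [4, 6, 8, 14, 12, 13, 9, 15, 17, 18]
6<8: swap(1,1), lo=2 mid=2 ⇒ [4, 6, 8, 14, 12, 13, 9, 15, 17, 18]
8=8: mid=3
14>8: swap(3,9), hi=8 ⇒ [4, 6, 8, 18, 12, 13, 9, 15, 17, 14]
18>8: swap(3,8), hi=7 ⇒ [4, 6, 8, 17, 12, 13, 9, 15, 18, 14]
17>8: swap(3,7), hi=6 ⇒ [4, 6, 8, 15, 12, 13, 9, 17, 18, 14]
15>8: swap(3,6), hi=5 ⇒ [4, 6, 8, 9, 12, 13, 15, 17, 18, 14]
9>8: swap(3,5), hi=4 ⇒ [4, 6, 8, 13, 12, 9, 15, 17, 18, 14]
13>8: swap(3,4), hi=3 ⇒ [4, 6, 8, 12, 13, 9, 15, 17, 18, 14]
12>8: swap(3,3), hi=2 ⇒ [4, 6, 8, 12, 13, 9, 15, 17, 18, 14]
done. lo=2 hi=2; A=[4, 6, 8, 12, 13, 9, 15, 17, 18, 14]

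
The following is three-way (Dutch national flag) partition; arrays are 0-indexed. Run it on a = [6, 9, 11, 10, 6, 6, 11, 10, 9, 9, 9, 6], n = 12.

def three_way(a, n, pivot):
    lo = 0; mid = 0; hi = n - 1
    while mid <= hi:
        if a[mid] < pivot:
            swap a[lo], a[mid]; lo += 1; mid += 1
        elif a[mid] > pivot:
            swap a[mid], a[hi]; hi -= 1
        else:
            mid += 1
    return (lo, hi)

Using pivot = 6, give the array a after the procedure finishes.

lo=0 mid=0 hi=11
6=6: mid=1
9>6: swap(1,11), hi=10 ⇒ [6, 6, 11, 10, 6, 6, 11, 10, 9, 9, 9, 9]
6=6: mid=2
11>6: swap(2,10), hi=9 ⇒ [6, 6, 9, 10, 6, 6, 11, 10, 9, 9, 11, 9]
9>6: swap(2,9), hi=8 ⇒ [6, 6, 9, 10, 6, 6, 11, 10, 9, 9, 11, 9]
9>6: swap(2,8), hi=7 ⇒ [6, 6, 9, 10, 6, 6, 11, 10, 9, 9, 11, 9]
9>6: swap(2,7), hi=6 ⇒ [6, 6, 10, 10, 6, 6, 11, 9, 9, 9, 11, 9]
10>6: swap(2,6), hi=5 ⇒ [6, 6, 11, 10, 6, 6, 10, 9, 9, 9, 11, 9]
11>6: swap(2,5), hi=4 ⇒ [6, 6, 6, 10, 6, 11, 10, 9, 9, 9, 11, 9]
6=6: mid=3
10>6: swap(3,4), hi=3 ⇒ [6, 6, 6, 6, 10, 11, 10, 9, 9, 9, 11, 9]
6=6: mid=4
done. lo=0 hi=3; a=[6, 6, 6, 6, 10, 11, 10, 9, 9, 9, 11, 9]

[6, 6, 6, 6, 10, 11, 10, 9, 9, 9, 11, 9]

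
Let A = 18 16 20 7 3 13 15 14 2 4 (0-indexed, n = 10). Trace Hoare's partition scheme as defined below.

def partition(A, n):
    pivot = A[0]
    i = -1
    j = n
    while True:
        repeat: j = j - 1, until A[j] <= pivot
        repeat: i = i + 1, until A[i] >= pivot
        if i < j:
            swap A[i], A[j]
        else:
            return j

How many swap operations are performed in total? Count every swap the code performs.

pivot = A[0] = 18; i = -1, j = 10
j→9 (A[9]=4≤18), i→0 (A[0]=18≥18); i<j, swap → 4 16 20 7 3 13 15 14 2 18
j→8 (A[8]=2≤18), i→2 (A[2]=20≥18); i<j, swap → 4 16 2 7 3 13 15 14 20 18
j→7, i→8; i≥j, return j=7. A = 4 16 2 7 3 13 15 14 20 18

2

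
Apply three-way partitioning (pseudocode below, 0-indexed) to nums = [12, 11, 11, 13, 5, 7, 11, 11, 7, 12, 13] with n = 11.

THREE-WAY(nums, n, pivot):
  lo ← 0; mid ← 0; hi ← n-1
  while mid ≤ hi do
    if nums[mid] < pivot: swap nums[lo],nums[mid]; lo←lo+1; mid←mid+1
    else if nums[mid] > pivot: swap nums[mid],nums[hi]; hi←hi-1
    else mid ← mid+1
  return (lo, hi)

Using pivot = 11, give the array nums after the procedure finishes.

[7, 5, 7, 11, 11, 11, 11, 13, 12, 13, 12]

lo=0 mid=0 hi=10
12>11: swap(0,10), hi=9 ⇒ [13, 11, 11, 13, 5, 7, 11, 11, 7, 12, 12]
13>11: swap(0,9), hi=8 ⇒ [12, 11, 11, 13, 5, 7, 11, 11, 7, 13, 12]
12>11: swap(0,8), hi=7 ⇒ [7, 11, 11, 13, 5, 7, 11, 11, 12, 13, 12]
7<11: swap(0,0), lo=1 mid=1 ⇒ [7, 11, 11, 13, 5, 7, 11, 11, 12, 13, 12]
11=11: mid=2
11=11: mid=3
13>11: swap(3,7), hi=6 ⇒ [7, 11, 11, 11, 5, 7, 11, 13, 12, 13, 12]
11=11: mid=4
5<11: swap(1,4), lo=2 mid=5 ⇒ [7, 5, 11, 11, 11, 7, 11, 13, 12, 13, 12]
7<11: swap(2,5), lo=3 mid=6 ⇒ [7, 5, 7, 11, 11, 11, 11, 13, 12, 13, 12]
11=11: mid=7
done. lo=3 hi=6; nums=[7, 5, 7, 11, 11, 11, 11, 13, 12, 13, 12]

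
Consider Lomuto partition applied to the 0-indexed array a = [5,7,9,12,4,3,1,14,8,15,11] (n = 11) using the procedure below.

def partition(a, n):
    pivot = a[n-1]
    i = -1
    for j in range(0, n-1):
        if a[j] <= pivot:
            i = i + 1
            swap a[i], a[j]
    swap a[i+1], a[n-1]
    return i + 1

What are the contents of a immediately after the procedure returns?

[5,7,9,4,3,1,8,11,12,15,14]

pivot = a[10] = 11; i = -1
j=0: a[0]=5 ≤ 11 → i=0, swap a[0],a[0] (no change) → [5,7,9,12,4,3,1,14,8,15,11]
j=1: a[1]=7 ≤ 11 → i=1, swap a[1],a[1] (no change) → [5,7,9,12,4,3,1,14,8,15,11]
j=2: a[2]=9 ≤ 11 → i=2, swap a[2],a[2] (no change) → [5,7,9,12,4,3,1,14,8,15,11]
j=3: a[3]=12 > 11 → no swap
j=4: a[4]=4 ≤ 11 → i=3, swap a[3],a[4] → [5,7,9,4,12,3,1,14,8,15,11]
j=5: a[5]=3 ≤ 11 → i=4, swap a[4],a[5] → [5,7,9,4,3,12,1,14,8,15,11]
j=6: a[6]=1 ≤ 11 → i=5, swap a[5],a[6] → [5,7,9,4,3,1,12,14,8,15,11]
j=7: a[7]=14 > 11 → no swap
j=8: a[8]=8 ≤ 11 → i=6, swap a[6],a[8] → [5,7,9,4,3,1,8,14,12,15,11]
j=9: a[9]=15 > 11 → no swap
final swap a[7],a[10] → [5,7,9,4,3,1,8,11,12,15,14]; return 7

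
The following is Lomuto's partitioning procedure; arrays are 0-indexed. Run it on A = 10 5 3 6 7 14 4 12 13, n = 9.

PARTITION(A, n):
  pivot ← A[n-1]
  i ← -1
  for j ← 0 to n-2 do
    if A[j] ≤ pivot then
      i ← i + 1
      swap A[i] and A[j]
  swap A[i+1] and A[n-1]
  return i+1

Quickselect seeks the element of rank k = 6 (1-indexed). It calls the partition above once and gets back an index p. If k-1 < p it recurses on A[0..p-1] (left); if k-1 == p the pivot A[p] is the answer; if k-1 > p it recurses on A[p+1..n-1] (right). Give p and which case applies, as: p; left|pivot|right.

7; left

pivot = A[8] = 13; i = -1
j=0: A[0]=10 ≤ 13 → i=0, swap A[0],A[0] (no change) → 10 5 3 6 7 14 4 12 13
j=1: A[1]=5 ≤ 13 → i=1, swap A[1],A[1] (no change) → 10 5 3 6 7 14 4 12 13
j=2: A[2]=3 ≤ 13 → i=2, swap A[2],A[2] (no change) → 10 5 3 6 7 14 4 12 13
j=3: A[3]=6 ≤ 13 → i=3, swap A[3],A[3] (no change) → 10 5 3 6 7 14 4 12 13
j=4: A[4]=7 ≤ 13 → i=4, swap A[4],A[4] (no change) → 10 5 3 6 7 14 4 12 13
j=5: A[5]=14 > 13 → no swap
j=6: A[6]=4 ≤ 13 → i=5, swap A[5],A[6] → 10 5 3 6 7 4 14 12 13
j=7: A[7]=12 ≤ 13 → i=6, swap A[6],A[7] → 10 5 3 6 7 4 12 14 13
final swap A[7],A[8] → 10 5 3 6 7 4 12 13 14; return 7
p = 7; k-1 = 5 < 7 ⇒ left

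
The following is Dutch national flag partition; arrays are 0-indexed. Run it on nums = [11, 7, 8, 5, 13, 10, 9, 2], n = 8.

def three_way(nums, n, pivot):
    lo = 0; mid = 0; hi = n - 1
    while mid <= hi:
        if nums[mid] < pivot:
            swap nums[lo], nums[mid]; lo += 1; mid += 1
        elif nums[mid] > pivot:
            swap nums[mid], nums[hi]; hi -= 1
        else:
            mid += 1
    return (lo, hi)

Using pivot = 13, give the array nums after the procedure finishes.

lo=0 mid=0 hi=7
11<13: swap(0,0), lo=1 mid=1 ⇒ [11, 7, 8, 5, 13, 10, 9, 2]
7<13: swap(1,1), lo=2 mid=2 ⇒ [11, 7, 8, 5, 13, 10, 9, 2]
8<13: swap(2,2), lo=3 mid=3 ⇒ [11, 7, 8, 5, 13, 10, 9, 2]
5<13: swap(3,3), lo=4 mid=4 ⇒ [11, 7, 8, 5, 13, 10, 9, 2]
13=13: mid=5
10<13: swap(4,5), lo=5 mid=6 ⇒ [11, 7, 8, 5, 10, 13, 9, 2]
9<13: swap(5,6), lo=6 mid=7 ⇒ [11, 7, 8, 5, 10, 9, 13, 2]
2<13: swap(6,7), lo=7 mid=8 ⇒ [11, 7, 8, 5, 10, 9, 2, 13]
done. lo=7 hi=7; nums=[11, 7, 8, 5, 10, 9, 2, 13]

[11, 7, 8, 5, 10, 9, 2, 13]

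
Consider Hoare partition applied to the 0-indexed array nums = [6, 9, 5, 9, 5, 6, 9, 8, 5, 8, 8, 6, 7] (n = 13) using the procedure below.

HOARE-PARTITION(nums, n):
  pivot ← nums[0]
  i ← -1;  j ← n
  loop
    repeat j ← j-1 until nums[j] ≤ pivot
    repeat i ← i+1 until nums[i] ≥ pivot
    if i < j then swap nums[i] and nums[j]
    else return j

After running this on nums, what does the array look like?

[6, 5, 5, 6, 5, 9, 9, 8, 9, 8, 8, 6, 7]

pivot=6
j stops at 11 (6), i stops at 0 (6); swap ⇒ [6, 9, 5, 9, 5, 6, 9, 8, 5, 8, 8, 6, 7]
j stops at 8 (5), i stops at 1 (9); swap ⇒ [6, 5, 5, 9, 5, 6, 9, 8, 9, 8, 8, 6, 7]
j stops at 5 (6), i stops at 3 (9); swap ⇒ [6, 5, 5, 6, 5, 9, 9, 8, 9, 8, 8, 6, 7]
j stops at 4, i stops at 5; i≥j ⇒ return 4. nums=[6, 5, 5, 6, 5, 9, 9, 8, 9, 8, 8, 6, 7]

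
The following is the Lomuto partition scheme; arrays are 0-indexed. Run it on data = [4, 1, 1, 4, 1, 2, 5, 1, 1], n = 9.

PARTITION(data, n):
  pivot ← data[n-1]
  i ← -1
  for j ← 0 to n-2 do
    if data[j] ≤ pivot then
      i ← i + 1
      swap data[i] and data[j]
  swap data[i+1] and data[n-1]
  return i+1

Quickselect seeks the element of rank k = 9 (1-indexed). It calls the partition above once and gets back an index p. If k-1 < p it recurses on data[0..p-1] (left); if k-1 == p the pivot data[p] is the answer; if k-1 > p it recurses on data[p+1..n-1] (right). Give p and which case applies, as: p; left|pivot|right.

4; right

pivot=1, i=-1
j=0: 4>1, skip
j=1: 1≤1, i=0, swap(0,1) ⇒ [1, 4, 1, 4, 1, 2, 5, 1, 1]
j=2: 1≤1, i=1, swap(1,2) ⇒ [1, 1, 4, 4, 1, 2, 5, 1, 1]
j=3: 4>1, skip
j=4: 1≤1, i=2, swap(2,4) ⇒ [1, 1, 1, 4, 4, 2, 5, 1, 1]
j=5: 2>1, skip
j=6: 5>1, skip
j=7: 1≤1, i=3, swap(3,7) ⇒ [1, 1, 1, 1, 4, 2, 5, 4, 1]
swap(4,8) ⇒ [1, 1, 1, 1, 1, 2, 5, 4, 4]; return 4
p = 4; k-1 = 8 > 4 ⇒ right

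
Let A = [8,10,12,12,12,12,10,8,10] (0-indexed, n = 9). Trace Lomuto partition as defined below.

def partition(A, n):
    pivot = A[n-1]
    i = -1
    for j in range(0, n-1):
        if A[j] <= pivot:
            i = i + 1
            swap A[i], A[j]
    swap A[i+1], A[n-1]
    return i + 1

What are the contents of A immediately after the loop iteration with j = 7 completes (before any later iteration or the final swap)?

pivot = A[8] = 10; i = -1
j=0: A[0]=8 ≤ 10 → i=0, swap A[0],A[0] (no change) → [8,10,12,12,12,12,10,8,10]
j=1: A[1]=10 ≤ 10 → i=1, swap A[1],A[1] (no change) → [8,10,12,12,12,12,10,8,10]
j=2: A[2]=12 > 10 → no swap
j=3: A[3]=12 > 10 → no swap
j=4: A[4]=12 > 10 → no swap
j=5: A[5]=12 > 10 → no swap
j=6: A[6]=10 ≤ 10 → i=2, swap A[2],A[6] → [8,10,10,12,12,12,12,8,10]
j=7: A[7]=8 ≤ 10 → i=3, swap A[3],A[7] → [8,10,10,8,12,12,12,12,10]
(after j=7) A = [8,10,10,8,12,12,12,12,10]

[8,10,10,8,12,12,12,12,10]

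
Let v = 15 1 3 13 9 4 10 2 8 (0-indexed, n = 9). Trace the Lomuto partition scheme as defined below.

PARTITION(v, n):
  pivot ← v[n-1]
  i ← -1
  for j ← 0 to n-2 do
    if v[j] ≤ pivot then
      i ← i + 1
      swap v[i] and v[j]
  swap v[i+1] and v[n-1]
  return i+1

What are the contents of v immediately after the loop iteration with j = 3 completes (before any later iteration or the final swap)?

pivot=8, i=-1
j=0: 15>8, skip
j=1: 1≤8, i=0, swap(0,1) ⇒ 1 15 3 13 9 4 10 2 8
j=2: 3≤8, i=1, swap(1,2) ⇒ 1 3 15 13 9 4 10 2 8
j=3: 13>8, skip
(after j=3) v = 1 3 15 13 9 4 10 2 8

1 3 15 13 9 4 10 2 8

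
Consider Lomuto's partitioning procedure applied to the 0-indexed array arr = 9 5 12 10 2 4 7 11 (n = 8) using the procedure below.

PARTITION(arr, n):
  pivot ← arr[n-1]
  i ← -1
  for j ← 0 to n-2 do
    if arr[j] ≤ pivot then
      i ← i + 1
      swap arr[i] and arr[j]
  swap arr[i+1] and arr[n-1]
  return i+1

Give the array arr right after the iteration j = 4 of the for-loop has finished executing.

pivot = arr[7] = 11; i = -1
j=0: arr[0]=9 ≤ 11 → i=0, swap arr[0],arr[0] (no change) → 9 5 12 10 2 4 7 11
j=1: arr[1]=5 ≤ 11 → i=1, swap arr[1],arr[1] (no change) → 9 5 12 10 2 4 7 11
j=2: arr[2]=12 > 11 → no swap
j=3: arr[3]=10 ≤ 11 → i=2, swap arr[2],arr[3] → 9 5 10 12 2 4 7 11
j=4: arr[4]=2 ≤ 11 → i=3, swap arr[3],arr[4] → 9 5 10 2 12 4 7 11
(after j=4) arr = 9 5 10 2 12 4 7 11

9 5 10 2 12 4 7 11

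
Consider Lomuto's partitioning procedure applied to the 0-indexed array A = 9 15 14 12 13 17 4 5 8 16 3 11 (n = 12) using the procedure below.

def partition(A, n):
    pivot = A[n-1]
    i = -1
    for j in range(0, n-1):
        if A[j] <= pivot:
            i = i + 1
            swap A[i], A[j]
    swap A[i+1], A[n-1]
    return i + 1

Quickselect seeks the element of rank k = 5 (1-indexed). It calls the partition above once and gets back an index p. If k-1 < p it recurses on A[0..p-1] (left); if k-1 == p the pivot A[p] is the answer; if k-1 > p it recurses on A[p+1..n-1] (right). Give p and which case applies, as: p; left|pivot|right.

pivot=11, i=-1
j=0: 9≤11, i=0, swap(0,0) ⇒ 9 15 14 12 13 17 4 5 8 16 3 11
j=1: 15>11, skip
j=2: 14>11, skip
j=3: 12>11, skip
j=4: 13>11, skip
j=5: 17>11, skip
j=6: 4≤11, i=1, swap(1,6) ⇒ 9 4 14 12 13 17 15 5 8 16 3 11
j=7: 5≤11, i=2, swap(2,7) ⇒ 9 4 5 12 13 17 15 14 8 16 3 11
j=8: 8≤11, i=3, swap(3,8) ⇒ 9 4 5 8 13 17 15 14 12 16 3 11
j=9: 16>11, skip
j=10: 3≤11, i=4, swap(4,10) ⇒ 9 4 5 8 3 17 15 14 12 16 13 11
swap(5,11) ⇒ 9 4 5 8 3 11 15 14 12 16 13 17; return 5
p = 5; k-1 = 4 < 5 ⇒ left

5; left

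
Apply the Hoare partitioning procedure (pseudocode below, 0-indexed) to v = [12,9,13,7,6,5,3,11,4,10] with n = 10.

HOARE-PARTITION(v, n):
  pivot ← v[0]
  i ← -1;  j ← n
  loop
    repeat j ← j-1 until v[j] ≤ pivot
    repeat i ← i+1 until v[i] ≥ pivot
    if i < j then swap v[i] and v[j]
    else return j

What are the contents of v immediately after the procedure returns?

[10,9,4,7,6,5,3,11,13,12]

pivot = v[0] = 12; i = -1, j = 10
j→9 (v[9]=10≤12), i→0 (v[0]=12≥12); i<j, swap → [10,9,13,7,6,5,3,11,4,12]
j→8 (v[8]=4≤12), i→2 (v[2]=13≥12); i<j, swap → [10,9,4,7,6,5,3,11,13,12]
j→7, i→8; i≥j, return j=7. v = [10,9,4,7,6,5,3,11,13,12]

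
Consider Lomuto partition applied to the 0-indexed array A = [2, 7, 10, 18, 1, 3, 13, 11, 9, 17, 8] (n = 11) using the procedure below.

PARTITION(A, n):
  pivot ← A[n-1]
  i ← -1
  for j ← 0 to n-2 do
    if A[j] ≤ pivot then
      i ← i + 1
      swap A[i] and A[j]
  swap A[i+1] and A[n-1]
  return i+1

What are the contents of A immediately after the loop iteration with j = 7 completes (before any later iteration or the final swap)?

[2, 7, 1, 3, 10, 18, 13, 11, 9, 17, 8]

pivot = A[10] = 8; i = -1
j=0: A[0]=2 ≤ 8 → i=0, swap A[0],A[0] (no change) → [2, 7, 10, 18, 1, 3, 13, 11, 9, 17, 8]
j=1: A[1]=7 ≤ 8 → i=1, swap A[1],A[1] (no change) → [2, 7, 10, 18, 1, 3, 13, 11, 9, 17, 8]
j=2: A[2]=10 > 8 → no swap
j=3: A[3]=18 > 8 → no swap
j=4: A[4]=1 ≤ 8 → i=2, swap A[2],A[4] → [2, 7, 1, 18, 10, 3, 13, 11, 9, 17, 8]
j=5: A[5]=3 ≤ 8 → i=3, swap A[3],A[5] → [2, 7, 1, 3, 10, 18, 13, 11, 9, 17, 8]
j=6: A[6]=13 > 8 → no swap
j=7: A[7]=11 > 8 → no swap
(after j=7) A = [2, 7, 1, 3, 10, 18, 13, 11, 9, 17, 8]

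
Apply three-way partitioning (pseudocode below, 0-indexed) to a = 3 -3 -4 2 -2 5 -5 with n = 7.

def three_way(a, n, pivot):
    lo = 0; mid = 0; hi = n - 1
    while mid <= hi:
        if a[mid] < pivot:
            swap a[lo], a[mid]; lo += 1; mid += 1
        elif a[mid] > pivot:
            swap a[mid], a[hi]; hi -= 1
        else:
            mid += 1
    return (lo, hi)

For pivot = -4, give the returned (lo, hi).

(1, 1)

pivot = -4; lo=0, mid=0, hi=6
a[mid]=3>-4: swap a[0],a[6]; hi=5 → -5 -3 -4 2 -2 5 3
a[mid]=-5<-4: swap a[0],a[0]; lo=1,mid=1 → -5 -3 -4 2 -2 5 3
a[mid]=-3>-4: swap a[1],a[5]; hi=4 → -5 5 -4 2 -2 -3 3
a[mid]=5>-4: swap a[1],a[4]; hi=3 → -5 -2 -4 2 5 -3 3
a[mid]=-2>-4: swap a[1],a[3]; hi=2 → -5 2 -4 -2 5 -3 3
a[mid]=2>-4: swap a[1],a[2]; hi=1 → -5 -4 2 -2 5 -3 3
a[mid]=-4=-4: mid=2
end: lo=1, hi=1; a = -5 -4 2 -2 5 -3 3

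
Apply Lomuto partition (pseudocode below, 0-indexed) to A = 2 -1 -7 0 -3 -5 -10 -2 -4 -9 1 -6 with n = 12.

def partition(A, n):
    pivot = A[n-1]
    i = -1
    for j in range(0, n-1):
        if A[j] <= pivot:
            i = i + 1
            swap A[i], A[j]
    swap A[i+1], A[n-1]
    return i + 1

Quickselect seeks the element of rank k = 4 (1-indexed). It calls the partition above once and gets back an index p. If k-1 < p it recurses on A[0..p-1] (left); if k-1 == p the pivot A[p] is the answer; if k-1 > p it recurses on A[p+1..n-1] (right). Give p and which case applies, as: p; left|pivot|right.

pivot = A[11] = -6; i = -1
j=0: A[0]=2 > -6 → no swap
j=1: A[1]=-1 > -6 → no swap
j=2: A[2]=-7 ≤ -6 → i=0, swap A[0],A[2] → -7 -1 2 0 -3 -5 -10 -2 -4 -9 1 -6
j=3: A[3]=0 > -6 → no swap
j=4: A[4]=-3 > -6 → no swap
j=5: A[5]=-5 > -6 → no swap
j=6: A[6]=-10 ≤ -6 → i=1, swap A[1],A[6] → -7 -10 2 0 -3 -5 -1 -2 -4 -9 1 -6
j=7: A[7]=-2 > -6 → no swap
j=8: A[8]=-4 > -6 → no swap
j=9: A[9]=-9 ≤ -6 → i=2, swap A[2],A[9] → -7 -10 -9 0 -3 -5 -1 -2 -4 2 1 -6
j=10: A[10]=1 > -6 → no swap
final swap A[3],A[11] → -7 -10 -9 -6 -3 -5 -1 -2 -4 2 1 0; return 3
p = 3; k-1 = 3 == 3 ⇒ pivot

3; pivot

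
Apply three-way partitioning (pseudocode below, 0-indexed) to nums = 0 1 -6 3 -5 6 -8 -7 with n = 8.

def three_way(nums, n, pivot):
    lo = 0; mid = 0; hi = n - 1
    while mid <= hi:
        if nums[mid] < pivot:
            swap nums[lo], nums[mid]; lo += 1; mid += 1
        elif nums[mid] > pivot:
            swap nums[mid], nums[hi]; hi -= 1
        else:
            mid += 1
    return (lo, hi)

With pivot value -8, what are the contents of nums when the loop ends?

pivot = -8; lo=0, mid=0, hi=7
nums[mid]=0>-8: swap nums[0],nums[7]; hi=6 → -7 1 -6 3 -5 6 -8 0
nums[mid]=-7>-8: swap nums[0],nums[6]; hi=5 → -8 1 -6 3 -5 6 -7 0
nums[mid]=-8=-8: mid=1
nums[mid]=1>-8: swap nums[1],nums[5]; hi=4 → -8 6 -6 3 -5 1 -7 0
nums[mid]=6>-8: swap nums[1],nums[4]; hi=3 → -8 -5 -6 3 6 1 -7 0
nums[mid]=-5>-8: swap nums[1],nums[3]; hi=2 → -8 3 -6 -5 6 1 -7 0
nums[mid]=3>-8: swap nums[1],nums[2]; hi=1 → -8 -6 3 -5 6 1 -7 0
nums[mid]=-6>-8: swap nums[1],nums[1]; hi=0 → -8 -6 3 -5 6 1 -7 0
end: lo=0, hi=0; nums = -8 -6 3 -5 6 1 -7 0

-8 -6 3 -5 6 1 -7 0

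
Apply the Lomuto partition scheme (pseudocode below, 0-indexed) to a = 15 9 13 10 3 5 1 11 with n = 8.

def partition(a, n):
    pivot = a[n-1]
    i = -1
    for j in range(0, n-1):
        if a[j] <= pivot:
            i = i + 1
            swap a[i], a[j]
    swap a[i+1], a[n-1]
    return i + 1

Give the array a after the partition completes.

9 10 3 5 1 11 13 15

pivot = a[7] = 11; i = -1
j=0: a[0]=15 > 11 → no swap
j=1: a[1]=9 ≤ 11 → i=0, swap a[0],a[1] → 9 15 13 10 3 5 1 11
j=2: a[2]=13 > 11 → no swap
j=3: a[3]=10 ≤ 11 → i=1, swap a[1],a[3] → 9 10 13 15 3 5 1 11
j=4: a[4]=3 ≤ 11 → i=2, swap a[2],a[4] → 9 10 3 15 13 5 1 11
j=5: a[5]=5 ≤ 11 → i=3, swap a[3],a[5] → 9 10 3 5 13 15 1 11
j=6: a[6]=1 ≤ 11 → i=4, swap a[4],a[6] → 9 10 3 5 1 15 13 11
final swap a[5],a[7] → 9 10 3 5 1 11 13 15; return 5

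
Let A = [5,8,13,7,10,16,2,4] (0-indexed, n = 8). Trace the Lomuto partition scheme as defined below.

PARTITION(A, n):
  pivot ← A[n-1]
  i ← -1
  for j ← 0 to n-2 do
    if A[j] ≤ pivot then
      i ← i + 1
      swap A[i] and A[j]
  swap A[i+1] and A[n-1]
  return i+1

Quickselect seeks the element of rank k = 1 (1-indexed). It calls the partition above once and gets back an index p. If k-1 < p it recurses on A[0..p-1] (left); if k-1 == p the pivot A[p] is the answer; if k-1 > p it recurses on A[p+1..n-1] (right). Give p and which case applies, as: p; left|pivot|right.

pivot = A[7] = 4; i = -1
j=0: A[0]=5 > 4 → no swap
j=1: A[1]=8 > 4 → no swap
j=2: A[2]=13 > 4 → no swap
j=3: A[3]=7 > 4 → no swap
j=4: A[4]=10 > 4 → no swap
j=5: A[5]=16 > 4 → no swap
j=6: A[6]=2 ≤ 4 → i=0, swap A[0],A[6] → [2,8,13,7,10,16,5,4]
final swap A[1],A[7] → [2,4,13,7,10,16,5,8]; return 1
p = 1; k-1 = 0 < 1 ⇒ left

1; left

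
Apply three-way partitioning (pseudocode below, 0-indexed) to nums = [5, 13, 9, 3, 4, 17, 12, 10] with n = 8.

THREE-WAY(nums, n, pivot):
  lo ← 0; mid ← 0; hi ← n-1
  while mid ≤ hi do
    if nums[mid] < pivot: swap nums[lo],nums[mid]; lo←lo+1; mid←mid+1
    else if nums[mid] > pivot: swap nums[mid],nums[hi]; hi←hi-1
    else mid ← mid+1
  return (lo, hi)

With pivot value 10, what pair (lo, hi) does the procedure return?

lo=0 mid=0 hi=7
5<10: swap(0,0), lo=1 mid=1 ⇒ [5, 13, 9, 3, 4, 17, 12, 10]
13>10: swap(1,7), hi=6 ⇒ [5, 10, 9, 3, 4, 17, 12, 13]
10=10: mid=2
9<10: swap(1,2), lo=2 mid=3 ⇒ [5, 9, 10, 3, 4, 17, 12, 13]
3<10: swap(2,3), lo=3 mid=4 ⇒ [5, 9, 3, 10, 4, 17, 12, 13]
4<10: swap(3,4), lo=4 mid=5 ⇒ [5, 9, 3, 4, 10, 17, 12, 13]
17>10: swap(5,6), hi=5 ⇒ [5, 9, 3, 4, 10, 12, 17, 13]
12>10: swap(5,5), hi=4 ⇒ [5, 9, 3, 4, 10, 12, 17, 13]
done. lo=4 hi=4; nums=[5, 9, 3, 4, 10, 12, 17, 13]

(4, 4)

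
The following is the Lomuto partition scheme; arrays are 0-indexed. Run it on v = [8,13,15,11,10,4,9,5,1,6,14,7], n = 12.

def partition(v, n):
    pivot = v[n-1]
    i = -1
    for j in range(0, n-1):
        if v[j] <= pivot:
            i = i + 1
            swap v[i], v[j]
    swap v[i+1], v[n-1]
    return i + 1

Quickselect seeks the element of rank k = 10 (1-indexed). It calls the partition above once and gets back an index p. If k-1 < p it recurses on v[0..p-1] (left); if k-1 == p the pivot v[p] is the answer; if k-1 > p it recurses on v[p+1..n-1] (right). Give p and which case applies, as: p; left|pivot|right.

4; right

pivot = v[11] = 7; i = -1
j=0: v[0]=8 > 7 → no swap
j=1: v[1]=13 > 7 → no swap
j=2: v[2]=15 > 7 → no swap
j=3: v[3]=11 > 7 → no swap
j=4: v[4]=10 > 7 → no swap
j=5: v[5]=4 ≤ 7 → i=0, swap v[0],v[5] → [4,13,15,11,10,8,9,5,1,6,14,7]
j=6: v[6]=9 > 7 → no swap
j=7: v[7]=5 ≤ 7 → i=1, swap v[1],v[7] → [4,5,15,11,10,8,9,13,1,6,14,7]
j=8: v[8]=1 ≤ 7 → i=2, swap v[2],v[8] → [4,5,1,11,10,8,9,13,15,6,14,7]
j=9: v[9]=6 ≤ 7 → i=3, swap v[3],v[9] → [4,5,1,6,10,8,9,13,15,11,14,7]
j=10: v[10]=14 > 7 → no swap
final swap v[4],v[11] → [4,5,1,6,7,8,9,13,15,11,14,10]; return 4
p = 4; k-1 = 9 > 4 ⇒ right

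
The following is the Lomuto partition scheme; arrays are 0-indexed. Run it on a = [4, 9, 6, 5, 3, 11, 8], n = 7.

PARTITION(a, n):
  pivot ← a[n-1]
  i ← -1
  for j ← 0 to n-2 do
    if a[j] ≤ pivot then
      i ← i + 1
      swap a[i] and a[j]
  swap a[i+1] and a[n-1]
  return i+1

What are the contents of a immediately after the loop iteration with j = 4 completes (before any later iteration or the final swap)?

pivot = a[6] = 8; i = -1
j=0: a[0]=4 ≤ 8 → i=0, swap a[0],a[0] (no change) → [4, 9, 6, 5, 3, 11, 8]
j=1: a[1]=9 > 8 → no swap
j=2: a[2]=6 ≤ 8 → i=1, swap a[1],a[2] → [4, 6, 9, 5, 3, 11, 8]
j=3: a[3]=5 ≤ 8 → i=2, swap a[2],a[3] → [4, 6, 5, 9, 3, 11, 8]
j=4: a[4]=3 ≤ 8 → i=3, swap a[3],a[4] → [4, 6, 5, 3, 9, 11, 8]
(after j=4) a = [4, 6, 5, 3, 9, 11, 8]

[4, 6, 5, 3, 9, 11, 8]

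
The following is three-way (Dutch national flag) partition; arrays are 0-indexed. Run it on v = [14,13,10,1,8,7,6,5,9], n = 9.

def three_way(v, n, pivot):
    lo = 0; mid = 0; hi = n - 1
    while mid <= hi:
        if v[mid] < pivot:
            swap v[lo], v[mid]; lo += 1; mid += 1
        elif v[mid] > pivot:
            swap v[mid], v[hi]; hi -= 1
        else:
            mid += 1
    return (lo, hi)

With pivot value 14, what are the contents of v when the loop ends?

pivot = 14; lo=0, mid=0, hi=8
v[mid]=14=14: mid=1
v[mid]=13<14: swap v[0],v[1]; lo=1,mid=2 → [13,14,10,1,8,7,6,5,9]
v[mid]=10<14: swap v[1],v[2]; lo=2,mid=3 → [13,10,14,1,8,7,6,5,9]
v[mid]=1<14: swap v[2],v[3]; lo=3,mid=4 → [13,10,1,14,8,7,6,5,9]
v[mid]=8<14: swap v[3],v[4]; lo=4,mid=5 → [13,10,1,8,14,7,6,5,9]
v[mid]=7<14: swap v[4],v[5]; lo=5,mid=6 → [13,10,1,8,7,14,6,5,9]
v[mid]=6<14: swap v[5],v[6]; lo=6,mid=7 → [13,10,1,8,7,6,14,5,9]
v[mid]=5<14: swap v[6],v[7]; lo=7,mid=8 → [13,10,1,8,7,6,5,14,9]
v[mid]=9<14: swap v[7],v[8]; lo=8,mid=9 → [13,10,1,8,7,6,5,9,14]
end: lo=8, hi=8; v = [13,10,1,8,7,6,5,9,14]

[13,10,1,8,7,6,5,9,14]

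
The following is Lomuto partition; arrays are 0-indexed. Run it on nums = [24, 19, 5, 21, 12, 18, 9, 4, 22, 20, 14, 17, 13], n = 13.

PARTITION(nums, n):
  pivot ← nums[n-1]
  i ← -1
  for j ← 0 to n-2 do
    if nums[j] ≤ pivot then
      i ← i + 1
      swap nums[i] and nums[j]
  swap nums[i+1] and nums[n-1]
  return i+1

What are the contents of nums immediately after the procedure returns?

pivot = nums[12] = 13; i = -1
j=0: nums[0]=24 > 13 → no swap
j=1: nums[1]=19 > 13 → no swap
j=2: nums[2]=5 ≤ 13 → i=0, swap nums[0],nums[2] → [5, 19, 24, 21, 12, 18, 9, 4, 22, 20, 14, 17, 13]
j=3: nums[3]=21 > 13 → no swap
j=4: nums[4]=12 ≤ 13 → i=1, swap nums[1],nums[4] → [5, 12, 24, 21, 19, 18, 9, 4, 22, 20, 14, 17, 13]
j=5: nums[5]=18 > 13 → no swap
j=6: nums[6]=9 ≤ 13 → i=2, swap nums[2],nums[6] → [5, 12, 9, 21, 19, 18, 24, 4, 22, 20, 14, 17, 13]
j=7: nums[7]=4 ≤ 13 → i=3, swap nums[3],nums[7] → [5, 12, 9, 4, 19, 18, 24, 21, 22, 20, 14, 17, 13]
j=8: nums[8]=22 > 13 → no swap
j=9: nums[9]=20 > 13 → no swap
j=10: nums[10]=14 > 13 → no swap
j=11: nums[11]=17 > 13 → no swap
final swap nums[4],nums[12] → [5, 12, 9, 4, 13, 18, 24, 21, 22, 20, 14, 17, 19]; return 4

[5, 12, 9, 4, 13, 18, 24, 21, 22, 20, 14, 17, 19]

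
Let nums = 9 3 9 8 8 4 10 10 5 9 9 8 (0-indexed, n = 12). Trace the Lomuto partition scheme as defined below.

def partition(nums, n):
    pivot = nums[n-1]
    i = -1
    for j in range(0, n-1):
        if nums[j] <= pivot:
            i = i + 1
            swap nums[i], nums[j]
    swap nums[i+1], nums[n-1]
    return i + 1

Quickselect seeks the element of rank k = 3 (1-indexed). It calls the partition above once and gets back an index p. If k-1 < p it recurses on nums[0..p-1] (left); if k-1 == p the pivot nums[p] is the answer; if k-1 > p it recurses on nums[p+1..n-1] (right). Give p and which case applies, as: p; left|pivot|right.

5; left

pivot=8, i=-1
j=0: 9>8, skip
j=1: 3≤8, i=0, swap(0,1) ⇒ 3 9 9 8 8 4 10 10 5 9 9 8
j=2: 9>8, skip
j=3: 8≤8, i=1, swap(1,3) ⇒ 3 8 9 9 8 4 10 10 5 9 9 8
j=4: 8≤8, i=2, swap(2,4) ⇒ 3 8 8 9 9 4 10 10 5 9 9 8
j=5: 4≤8, i=3, swap(3,5) ⇒ 3 8 8 4 9 9 10 10 5 9 9 8
j=6: 10>8, skip
j=7: 10>8, skip
j=8: 5≤8, i=4, swap(4,8) ⇒ 3 8 8 4 5 9 10 10 9 9 9 8
j=9: 9>8, skip
j=10: 9>8, skip
swap(5,11) ⇒ 3 8 8 4 5 8 10 10 9 9 9 9; return 5
p = 5; k-1 = 2 < 5 ⇒ left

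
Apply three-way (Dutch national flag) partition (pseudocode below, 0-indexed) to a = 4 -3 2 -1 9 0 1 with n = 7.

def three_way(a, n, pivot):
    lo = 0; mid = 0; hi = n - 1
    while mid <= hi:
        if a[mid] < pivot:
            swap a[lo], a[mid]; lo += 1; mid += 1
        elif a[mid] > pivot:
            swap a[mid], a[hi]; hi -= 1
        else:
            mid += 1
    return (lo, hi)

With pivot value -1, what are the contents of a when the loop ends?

-3 -1 2 9 0 1 4

lo=0 mid=0 hi=6
4>-1: swap(0,6), hi=5 ⇒ 1 -3 2 -1 9 0 4
1>-1: swap(0,5), hi=4 ⇒ 0 -3 2 -1 9 1 4
0>-1: swap(0,4), hi=3 ⇒ 9 -3 2 -1 0 1 4
9>-1: swap(0,3), hi=2 ⇒ -1 -3 2 9 0 1 4
-1=-1: mid=1
-3<-1: swap(0,1), lo=1 mid=2 ⇒ -3 -1 2 9 0 1 4
2>-1: swap(2,2), hi=1 ⇒ -3 -1 2 9 0 1 4
done. lo=1 hi=1; a=-3 -1 2 9 0 1 4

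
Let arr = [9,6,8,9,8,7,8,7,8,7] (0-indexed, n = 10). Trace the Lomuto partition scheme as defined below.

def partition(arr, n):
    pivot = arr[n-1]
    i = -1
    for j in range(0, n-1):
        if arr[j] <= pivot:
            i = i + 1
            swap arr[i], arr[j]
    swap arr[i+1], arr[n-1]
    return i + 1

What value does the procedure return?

pivot = arr[9] = 7; i = -1
j=0: arr[0]=9 > 7 → no swap
j=1: arr[1]=6 ≤ 7 → i=0, swap arr[0],arr[1] → [6,9,8,9,8,7,8,7,8,7]
j=2: arr[2]=8 > 7 → no swap
j=3: arr[3]=9 > 7 → no swap
j=4: arr[4]=8 > 7 → no swap
j=5: arr[5]=7 ≤ 7 → i=1, swap arr[1],arr[5] → [6,7,8,9,8,9,8,7,8,7]
j=6: arr[6]=8 > 7 → no swap
j=7: arr[7]=7 ≤ 7 → i=2, swap arr[2],arr[7] → [6,7,7,9,8,9,8,8,8,7]
j=8: arr[8]=8 > 7 → no swap
final swap arr[3],arr[9] → [6,7,7,7,8,9,8,8,8,9]; return 3

3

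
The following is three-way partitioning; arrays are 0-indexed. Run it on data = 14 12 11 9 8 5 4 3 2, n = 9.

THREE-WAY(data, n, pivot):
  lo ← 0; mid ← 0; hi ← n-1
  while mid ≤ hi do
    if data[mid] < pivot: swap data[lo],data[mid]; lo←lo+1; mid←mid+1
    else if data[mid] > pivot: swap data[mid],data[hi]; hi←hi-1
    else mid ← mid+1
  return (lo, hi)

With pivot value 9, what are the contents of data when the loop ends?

pivot = 9; lo=0, mid=0, hi=8
data[mid]=14>9: swap data[0],data[8]; hi=7 → 2 12 11 9 8 5 4 3 14
data[mid]=2<9: swap data[0],data[0]; lo=1,mid=1 → 2 12 11 9 8 5 4 3 14
data[mid]=12>9: swap data[1],data[7]; hi=6 → 2 3 11 9 8 5 4 12 14
data[mid]=3<9: swap data[1],data[1]; lo=2,mid=2 → 2 3 11 9 8 5 4 12 14
data[mid]=11>9: swap data[2],data[6]; hi=5 → 2 3 4 9 8 5 11 12 14
data[mid]=4<9: swap data[2],data[2]; lo=3,mid=3 → 2 3 4 9 8 5 11 12 14
data[mid]=9=9: mid=4
data[mid]=8<9: swap data[3],data[4]; lo=4,mid=5 → 2 3 4 8 9 5 11 12 14
data[mid]=5<9: swap data[4],data[5]; lo=5,mid=6 → 2 3 4 8 5 9 11 12 14
end: lo=5, hi=5; data = 2 3 4 8 5 9 11 12 14

2 3 4 8 5 9 11 12 14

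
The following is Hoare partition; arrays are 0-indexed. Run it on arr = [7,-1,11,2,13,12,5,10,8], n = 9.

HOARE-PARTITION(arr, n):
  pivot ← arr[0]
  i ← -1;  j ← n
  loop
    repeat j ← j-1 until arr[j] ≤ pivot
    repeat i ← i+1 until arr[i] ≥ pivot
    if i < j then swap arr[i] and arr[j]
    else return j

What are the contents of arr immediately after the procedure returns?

[5,-1,2,11,13,12,7,10,8]

pivot=7
j stops at 6 (5), i stops at 0 (7); swap ⇒ [5,-1,11,2,13,12,7,10,8]
j stops at 3 (2), i stops at 2 (11); swap ⇒ [5,-1,2,11,13,12,7,10,8]
j stops at 2, i stops at 3; i≥j ⇒ return 2. arr=[5,-1,2,11,13,12,7,10,8]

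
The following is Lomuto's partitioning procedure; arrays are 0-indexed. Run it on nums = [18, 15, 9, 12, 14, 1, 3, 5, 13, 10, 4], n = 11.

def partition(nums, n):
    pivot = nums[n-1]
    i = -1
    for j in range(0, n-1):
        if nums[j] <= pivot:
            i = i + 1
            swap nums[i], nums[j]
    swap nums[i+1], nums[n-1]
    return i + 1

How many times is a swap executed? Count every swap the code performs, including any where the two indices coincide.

pivot=4, i=-1
j=0: 18>4, skip
j=1: 15>4, skip
j=2: 9>4, skip
j=3: 12>4, skip
j=4: 14>4, skip
j=5: 1≤4, i=0, swap(0,5) ⇒ [1, 15, 9, 12, 14, 18, 3, 5, 13, 10, 4]
j=6: 3≤4, i=1, swap(1,6) ⇒ [1, 3, 9, 12, 14, 18, 15, 5, 13, 10, 4]
j=7: 5>4, skip
j=8: 13>4, skip
j=9: 10>4, skip
swap(2,10) ⇒ [1, 3, 4, 12, 14, 18, 15, 5, 13, 10, 9]; return 2

3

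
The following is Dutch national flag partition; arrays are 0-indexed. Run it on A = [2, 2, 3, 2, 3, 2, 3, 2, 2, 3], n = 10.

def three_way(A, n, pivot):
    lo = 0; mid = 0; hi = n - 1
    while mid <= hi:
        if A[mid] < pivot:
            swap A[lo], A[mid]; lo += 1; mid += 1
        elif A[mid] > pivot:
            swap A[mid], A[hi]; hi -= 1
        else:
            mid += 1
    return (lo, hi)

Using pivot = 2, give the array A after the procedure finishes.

[2, 2, 2, 2, 2, 2, 3, 3, 3, 3]

pivot = 2; lo=0, mid=0, hi=9
A[mid]=2=2: mid=1
A[mid]=2=2: mid=2
A[mid]=3>2: swap A[2],A[9]; hi=8 → [2, 2, 3, 2, 3, 2, 3, 2, 2, 3]
A[mid]=3>2: swap A[2],A[8]; hi=7 → [2, 2, 2, 2, 3, 2, 3, 2, 3, 3]
A[mid]=2=2: mid=3
A[mid]=2=2: mid=4
A[mid]=3>2: swap A[4],A[7]; hi=6 → [2, 2, 2, 2, 2, 2, 3, 3, 3, 3]
A[mid]=2=2: mid=5
A[mid]=2=2: mid=6
A[mid]=3>2: swap A[6],A[6]; hi=5 → [2, 2, 2, 2, 2, 2, 3, 3, 3, 3]
end: lo=0, hi=5; A = [2, 2, 2, 2, 2, 2, 3, 3, 3, 3]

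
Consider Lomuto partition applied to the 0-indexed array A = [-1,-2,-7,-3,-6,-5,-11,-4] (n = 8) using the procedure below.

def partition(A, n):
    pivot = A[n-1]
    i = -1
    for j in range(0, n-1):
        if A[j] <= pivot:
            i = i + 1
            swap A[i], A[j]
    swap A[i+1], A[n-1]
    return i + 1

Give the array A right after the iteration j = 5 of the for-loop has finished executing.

[-7,-6,-5,-3,-2,-1,-11,-4]

pivot = A[7] = -4; i = -1
j=0: A[0]=-1 > -4 → no swap
j=1: A[1]=-2 > -4 → no swap
j=2: A[2]=-7 ≤ -4 → i=0, swap A[0],A[2] → [-7,-2,-1,-3,-6,-5,-11,-4]
j=3: A[3]=-3 > -4 → no swap
j=4: A[4]=-6 ≤ -4 → i=1, swap A[1],A[4] → [-7,-6,-1,-3,-2,-5,-11,-4]
j=5: A[5]=-5 ≤ -4 → i=2, swap A[2],A[5] → [-7,-6,-5,-3,-2,-1,-11,-4]
(after j=5) A = [-7,-6,-5,-3,-2,-1,-11,-4]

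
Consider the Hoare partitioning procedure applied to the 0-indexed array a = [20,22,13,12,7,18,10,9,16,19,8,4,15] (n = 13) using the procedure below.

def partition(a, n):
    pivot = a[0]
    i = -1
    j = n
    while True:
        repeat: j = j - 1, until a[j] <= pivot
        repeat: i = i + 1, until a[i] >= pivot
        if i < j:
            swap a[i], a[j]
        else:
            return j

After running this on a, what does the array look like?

[15,4,13,12,7,18,10,9,16,19,8,22,20]

pivot=20
j stops at 12 (15), i stops at 0 (20); swap ⇒ [15,22,13,12,7,18,10,9,16,19,8,4,20]
j stops at 11 (4), i stops at 1 (22); swap ⇒ [15,4,13,12,7,18,10,9,16,19,8,22,20]
j stops at 10, i stops at 11; i≥j ⇒ return 10. a=[15,4,13,12,7,18,10,9,16,19,8,22,20]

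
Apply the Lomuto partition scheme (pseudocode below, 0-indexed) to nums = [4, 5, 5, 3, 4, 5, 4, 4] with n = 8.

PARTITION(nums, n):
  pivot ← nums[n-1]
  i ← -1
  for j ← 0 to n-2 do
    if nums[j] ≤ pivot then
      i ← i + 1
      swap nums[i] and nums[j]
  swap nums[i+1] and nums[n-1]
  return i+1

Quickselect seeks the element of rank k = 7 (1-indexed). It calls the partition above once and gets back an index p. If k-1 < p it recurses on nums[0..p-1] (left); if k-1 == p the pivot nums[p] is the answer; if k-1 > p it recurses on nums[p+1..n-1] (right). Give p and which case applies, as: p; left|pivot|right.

4; right

pivot = nums[7] = 4; i = -1
j=0: nums[0]=4 ≤ 4 → i=0, swap nums[0],nums[0] (no change) → [4, 5, 5, 3, 4, 5, 4, 4]
j=1: nums[1]=5 > 4 → no swap
j=2: nums[2]=5 > 4 → no swap
j=3: nums[3]=3 ≤ 4 → i=1, swap nums[1],nums[3] → [4, 3, 5, 5, 4, 5, 4, 4]
j=4: nums[4]=4 ≤ 4 → i=2, swap nums[2],nums[4] → [4, 3, 4, 5, 5, 5, 4, 4]
j=5: nums[5]=5 > 4 → no swap
j=6: nums[6]=4 ≤ 4 → i=3, swap nums[3],nums[6] → [4, 3, 4, 4, 5, 5, 5, 4]
final swap nums[4],nums[7] → [4, 3, 4, 4, 4, 5, 5, 5]; return 4
p = 4; k-1 = 6 > 4 ⇒ right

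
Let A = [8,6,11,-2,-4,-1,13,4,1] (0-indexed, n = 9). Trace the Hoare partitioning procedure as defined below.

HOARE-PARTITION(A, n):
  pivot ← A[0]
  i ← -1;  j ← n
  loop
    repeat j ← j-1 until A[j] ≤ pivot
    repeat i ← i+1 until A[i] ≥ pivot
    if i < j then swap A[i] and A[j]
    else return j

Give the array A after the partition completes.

pivot = A[0] = 8; i = -1, j = 9
j→8 (A[8]=1≤8), i→0 (A[0]=8≥8); i<j, swap → [1,6,11,-2,-4,-1,13,4,8]
j→7 (A[7]=4≤8), i→2 (A[2]=11≥8); i<j, swap → [1,6,4,-2,-4,-1,13,11,8]
j→5, i→6; i≥j, return j=5. A = [1,6,4,-2,-4,-1,13,11,8]

[1,6,4,-2,-4,-1,13,11,8]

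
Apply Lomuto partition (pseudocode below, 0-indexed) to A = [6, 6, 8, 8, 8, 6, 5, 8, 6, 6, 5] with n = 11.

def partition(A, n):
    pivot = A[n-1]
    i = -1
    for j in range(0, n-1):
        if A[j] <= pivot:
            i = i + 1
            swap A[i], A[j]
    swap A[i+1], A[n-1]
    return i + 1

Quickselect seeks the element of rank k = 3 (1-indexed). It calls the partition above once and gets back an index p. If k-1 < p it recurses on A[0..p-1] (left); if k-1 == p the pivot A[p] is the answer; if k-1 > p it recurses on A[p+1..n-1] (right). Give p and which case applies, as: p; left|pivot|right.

pivot = A[10] = 5; i = -1
j=0: A[0]=6 > 5 → no swap
j=1: A[1]=6 > 5 → no swap
j=2: A[2]=8 > 5 → no swap
j=3: A[3]=8 > 5 → no swap
j=4: A[4]=8 > 5 → no swap
j=5: A[5]=6 > 5 → no swap
j=6: A[6]=5 ≤ 5 → i=0, swap A[0],A[6] → [5, 6, 8, 8, 8, 6, 6, 8, 6, 6, 5]
j=7: A[7]=8 > 5 → no swap
j=8: A[8]=6 > 5 → no swap
j=9: A[9]=6 > 5 → no swap
final swap A[1],A[10] → [5, 5, 8, 8, 8, 6, 6, 8, 6, 6, 6]; return 1
p = 1; k-1 = 2 > 1 ⇒ right

1; right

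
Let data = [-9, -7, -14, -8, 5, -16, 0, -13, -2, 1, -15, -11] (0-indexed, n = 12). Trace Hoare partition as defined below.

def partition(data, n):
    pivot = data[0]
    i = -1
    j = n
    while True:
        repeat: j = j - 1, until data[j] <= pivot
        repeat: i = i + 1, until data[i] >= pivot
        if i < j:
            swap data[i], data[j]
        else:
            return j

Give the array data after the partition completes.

pivot = data[0] = -9; i = -1, j = 12
j→11 (data[11]=-11≤-9), i→0 (data[0]=-9≥-9); i<j, swap → [-11, -7, -14, -8, 5, -16, 0, -13, -2, 1, -15, -9]
j→10 (data[10]=-15≤-9), i→1 (data[1]=-7≥-9); i<j, swap → [-11, -15, -14, -8, 5, -16, 0, -13, -2, 1, -7, -9]
j→7 (data[7]=-13≤-9), i→3 (data[3]=-8≥-9); i<j, swap → [-11, -15, -14, -13, 5, -16, 0, -8, -2, 1, -7, -9]
j→5 (data[5]=-16≤-9), i→4 (data[4]=5≥-9); i<j, swap → [-11, -15, -14, -13, -16, 5, 0, -8, -2, 1, -7, -9]
j→4, i→5; i≥j, return j=4. data = [-11, -15, -14, -13, -16, 5, 0, -8, -2, 1, -7, -9]

[-11, -15, -14, -13, -16, 5, 0, -8, -2, 1, -7, -9]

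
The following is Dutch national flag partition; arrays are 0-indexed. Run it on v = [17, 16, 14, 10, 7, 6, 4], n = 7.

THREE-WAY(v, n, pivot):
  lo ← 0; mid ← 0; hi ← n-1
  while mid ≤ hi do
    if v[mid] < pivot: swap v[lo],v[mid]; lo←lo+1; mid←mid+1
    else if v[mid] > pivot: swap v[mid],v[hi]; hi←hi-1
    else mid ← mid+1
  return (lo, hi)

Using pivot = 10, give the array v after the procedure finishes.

[4, 6, 7, 10, 14, 16, 17]

lo=0 mid=0 hi=6
17>10: swap(0,6), hi=5 ⇒ [4, 16, 14, 10, 7, 6, 17]
4<10: swap(0,0), lo=1 mid=1 ⇒ [4, 16, 14, 10, 7, 6, 17]
16>10: swap(1,5), hi=4 ⇒ [4, 6, 14, 10, 7, 16, 17]
6<10: swap(1,1), lo=2 mid=2 ⇒ [4, 6, 14, 10, 7, 16, 17]
14>10: swap(2,4), hi=3 ⇒ [4, 6, 7, 10, 14, 16, 17]
7<10: swap(2,2), lo=3 mid=3 ⇒ [4, 6, 7, 10, 14, 16, 17]
10=10: mid=4
done. lo=3 hi=3; v=[4, 6, 7, 10, 14, 16, 17]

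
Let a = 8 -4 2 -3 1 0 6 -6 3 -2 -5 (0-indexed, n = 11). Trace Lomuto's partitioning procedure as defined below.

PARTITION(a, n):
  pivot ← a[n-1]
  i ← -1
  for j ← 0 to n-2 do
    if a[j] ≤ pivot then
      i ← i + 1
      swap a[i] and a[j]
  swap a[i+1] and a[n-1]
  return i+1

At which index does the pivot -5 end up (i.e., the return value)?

pivot = a[10] = -5; i = -1
j=0: a[0]=8 > -5 → no swap
j=1: a[1]=-4 > -5 → no swap
j=2: a[2]=2 > -5 → no swap
j=3: a[3]=-3 > -5 → no swap
j=4: a[4]=1 > -5 → no swap
j=5: a[5]=0 > -5 → no swap
j=6: a[6]=6 > -5 → no swap
j=7: a[7]=-6 ≤ -5 → i=0, swap a[0],a[7] → -6 -4 2 -3 1 0 6 8 3 -2 -5
j=8: a[8]=3 > -5 → no swap
j=9: a[9]=-2 > -5 → no swap
final swap a[1],a[10] → -6 -5 2 -3 1 0 6 8 3 -2 -4; return 1

1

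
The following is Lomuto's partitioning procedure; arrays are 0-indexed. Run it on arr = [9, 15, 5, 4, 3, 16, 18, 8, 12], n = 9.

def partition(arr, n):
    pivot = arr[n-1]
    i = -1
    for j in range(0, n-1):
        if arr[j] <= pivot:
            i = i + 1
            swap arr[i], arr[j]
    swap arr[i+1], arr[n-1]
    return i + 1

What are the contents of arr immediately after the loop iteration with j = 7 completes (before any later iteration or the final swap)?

pivot=12, i=-1
j=0: 9≤12, i=0, swap(0,0) ⇒ [9, 15, 5, 4, 3, 16, 18, 8, 12]
j=1: 15>12, skip
j=2: 5≤12, i=1, swap(1,2) ⇒ [9, 5, 15, 4, 3, 16, 18, 8, 12]
j=3: 4≤12, i=2, swap(2,3) ⇒ [9, 5, 4, 15, 3, 16, 18, 8, 12]
j=4: 3≤12, i=3, swap(3,4) ⇒ [9, 5, 4, 3, 15, 16, 18, 8, 12]
j=5: 16>12, skip
j=6: 18>12, skip
j=7: 8≤12, i=4, swap(4,7) ⇒ [9, 5, 4, 3, 8, 16, 18, 15, 12]
(after j=7) arr = [9, 5, 4, 3, 8, 16, 18, 15, 12]

[9, 5, 4, 3, 8, 16, 18, 15, 12]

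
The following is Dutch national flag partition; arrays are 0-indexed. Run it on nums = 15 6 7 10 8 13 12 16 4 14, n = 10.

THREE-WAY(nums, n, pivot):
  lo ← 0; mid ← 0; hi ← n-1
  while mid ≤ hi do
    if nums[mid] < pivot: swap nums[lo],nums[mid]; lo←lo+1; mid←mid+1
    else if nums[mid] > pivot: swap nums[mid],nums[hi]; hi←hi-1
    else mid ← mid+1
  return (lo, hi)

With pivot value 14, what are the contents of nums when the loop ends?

6 7 10 8 13 12 4 14 16 15

lo=0 mid=0 hi=9
15>14: swap(0,9), hi=8 ⇒ 14 6 7 10 8 13 12 16 4 15
14=14: mid=1
6<14: swap(0,1), lo=1 mid=2 ⇒ 6 14 7 10 8 13 12 16 4 15
7<14: swap(1,2), lo=2 mid=3 ⇒ 6 7 14 10 8 13 12 16 4 15
10<14: swap(2,3), lo=3 mid=4 ⇒ 6 7 10 14 8 13 12 16 4 15
8<14: swap(3,4), lo=4 mid=5 ⇒ 6 7 10 8 14 13 12 16 4 15
13<14: swap(4,5), lo=5 mid=6 ⇒ 6 7 10 8 13 14 12 16 4 15
12<14: swap(5,6), lo=6 mid=7 ⇒ 6 7 10 8 13 12 14 16 4 15
16>14: swap(7,8), hi=7 ⇒ 6 7 10 8 13 12 14 4 16 15
4<14: swap(6,7), lo=7 mid=8 ⇒ 6 7 10 8 13 12 4 14 16 15
done. lo=7 hi=7; nums=6 7 10 8 13 12 4 14 16 15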